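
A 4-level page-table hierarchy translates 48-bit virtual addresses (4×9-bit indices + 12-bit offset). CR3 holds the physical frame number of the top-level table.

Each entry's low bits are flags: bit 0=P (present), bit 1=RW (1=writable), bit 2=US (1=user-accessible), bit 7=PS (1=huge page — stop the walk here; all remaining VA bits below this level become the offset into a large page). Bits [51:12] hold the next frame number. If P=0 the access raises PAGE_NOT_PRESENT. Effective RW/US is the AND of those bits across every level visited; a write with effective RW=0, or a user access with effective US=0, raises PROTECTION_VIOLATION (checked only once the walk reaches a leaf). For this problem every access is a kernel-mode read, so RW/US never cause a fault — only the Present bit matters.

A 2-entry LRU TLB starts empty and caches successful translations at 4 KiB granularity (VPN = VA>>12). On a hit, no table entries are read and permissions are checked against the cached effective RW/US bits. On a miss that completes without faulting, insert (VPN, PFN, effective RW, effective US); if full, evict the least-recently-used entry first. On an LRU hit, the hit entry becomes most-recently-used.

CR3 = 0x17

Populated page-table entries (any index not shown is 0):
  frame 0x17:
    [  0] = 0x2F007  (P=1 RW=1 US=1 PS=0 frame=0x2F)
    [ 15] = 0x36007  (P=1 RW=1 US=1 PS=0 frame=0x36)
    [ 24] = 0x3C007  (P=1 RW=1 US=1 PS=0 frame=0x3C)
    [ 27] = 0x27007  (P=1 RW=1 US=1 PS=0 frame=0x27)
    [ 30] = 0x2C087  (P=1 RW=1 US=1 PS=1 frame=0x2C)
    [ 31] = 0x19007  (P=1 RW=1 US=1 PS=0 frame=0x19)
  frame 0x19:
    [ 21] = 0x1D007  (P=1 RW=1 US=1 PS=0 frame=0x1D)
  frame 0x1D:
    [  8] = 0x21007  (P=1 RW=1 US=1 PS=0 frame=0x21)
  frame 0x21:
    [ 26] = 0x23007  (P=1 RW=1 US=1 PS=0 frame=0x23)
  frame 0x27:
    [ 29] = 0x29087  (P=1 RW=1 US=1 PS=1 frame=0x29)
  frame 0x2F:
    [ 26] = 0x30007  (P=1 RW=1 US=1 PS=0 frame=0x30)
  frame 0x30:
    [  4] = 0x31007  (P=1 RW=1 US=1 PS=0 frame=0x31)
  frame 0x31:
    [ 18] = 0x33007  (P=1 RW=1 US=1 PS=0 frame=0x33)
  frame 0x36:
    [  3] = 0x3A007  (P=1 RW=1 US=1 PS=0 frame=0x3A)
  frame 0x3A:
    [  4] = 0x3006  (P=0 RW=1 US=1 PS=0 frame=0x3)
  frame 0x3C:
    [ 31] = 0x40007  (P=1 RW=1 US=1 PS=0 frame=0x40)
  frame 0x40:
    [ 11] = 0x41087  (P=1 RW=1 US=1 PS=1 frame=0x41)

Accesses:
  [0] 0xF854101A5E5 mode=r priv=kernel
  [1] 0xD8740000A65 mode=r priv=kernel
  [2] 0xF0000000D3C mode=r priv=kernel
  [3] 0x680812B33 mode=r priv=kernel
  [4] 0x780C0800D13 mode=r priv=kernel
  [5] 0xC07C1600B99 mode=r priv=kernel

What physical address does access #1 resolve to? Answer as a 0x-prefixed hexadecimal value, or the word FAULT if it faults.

Per-access translation:
#0 VA=0xF854101A5E5 (r,kernel):
  [0] read 0x17 idx=31: raw=0x19007 flags P=1 W=1 U=1 S=0
  [1] read 0x19 idx=21: raw=0x1D007 flags P=1 W=1 U=1 S=0
  [2] read 0x1D idx=8: raw=0x21007 flags P=1 W=1 U=1 S=0
  [3] read 0x21 idx=26: raw=0x23007 flags P=1 W=1 U=1 S=0
  ⇒ phys 0x235E5  [4 reads]
#1 VA=0xD8740000A65 (r,kernel):
  [0] read 0x17 idx=27: raw=0x27007 flags P=1 W=1 U=1 S=0
  [1] read 0x27 idx=29: raw=0x29087 flags P=1 W=1 U=1 S=1
  ⇒ phys 0x29A65 (huge @L1)  [2 reads]
#2 VA=0xF0000000D3C (r,kernel):
  [0] read 0x17 idx=30: raw=0x2C087 flags P=1 W=1 U=1 S=1
  ⇒ phys 0x2CD3C (huge @L0)  [1 reads]
#3 VA=0x680812B33 (r,kernel):
  [0] read 0x17 idx=0: raw=0x2F007 flags P=1 W=1 U=1 S=0
  [1] read 0x2F idx=26: raw=0x30007 flags P=1 W=1 U=1 S=0
  [2] read 0x30 idx=4: raw=0x31007 flags P=1 W=1 U=1 S=0
  [3] read 0x31 idx=18: raw=0x33007 flags P=1 W=1 U=1 S=0
  ⇒ phys 0x33B33  [4 reads]
#4 VA=0x780C0800D13 (r,kernel):
  [0] read 0x17 idx=15: raw=0x36007 flags P=1 W=1 U=1 S=0
  [1] read 0x36 idx=3: raw=0x3A007 flags P=1 W=1 U=1 S=0
  [2] read 0x3A idx=4: raw=0x3006 flags P=0 W=1 U=1 S=0
  → PAGE_NOT_PRESENT  (3 entries read)
#5 VA=0xC07C1600B99 (r,kernel):
  [0] read 0x17 idx=24: raw=0x3C007 flags P=1 W=1 U=1 S=0
  [1] read 0x3C idx=31: raw=0x40007 flags P=1 W=1 U=1 S=0
  [2] read 0x40 idx=11: raw=0x41087 flags P=1 W=1 U=1 S=1
  ⇒ phys 0x41B99 (huge @L2)  [3 reads]

Access #1 PA: 0x29A65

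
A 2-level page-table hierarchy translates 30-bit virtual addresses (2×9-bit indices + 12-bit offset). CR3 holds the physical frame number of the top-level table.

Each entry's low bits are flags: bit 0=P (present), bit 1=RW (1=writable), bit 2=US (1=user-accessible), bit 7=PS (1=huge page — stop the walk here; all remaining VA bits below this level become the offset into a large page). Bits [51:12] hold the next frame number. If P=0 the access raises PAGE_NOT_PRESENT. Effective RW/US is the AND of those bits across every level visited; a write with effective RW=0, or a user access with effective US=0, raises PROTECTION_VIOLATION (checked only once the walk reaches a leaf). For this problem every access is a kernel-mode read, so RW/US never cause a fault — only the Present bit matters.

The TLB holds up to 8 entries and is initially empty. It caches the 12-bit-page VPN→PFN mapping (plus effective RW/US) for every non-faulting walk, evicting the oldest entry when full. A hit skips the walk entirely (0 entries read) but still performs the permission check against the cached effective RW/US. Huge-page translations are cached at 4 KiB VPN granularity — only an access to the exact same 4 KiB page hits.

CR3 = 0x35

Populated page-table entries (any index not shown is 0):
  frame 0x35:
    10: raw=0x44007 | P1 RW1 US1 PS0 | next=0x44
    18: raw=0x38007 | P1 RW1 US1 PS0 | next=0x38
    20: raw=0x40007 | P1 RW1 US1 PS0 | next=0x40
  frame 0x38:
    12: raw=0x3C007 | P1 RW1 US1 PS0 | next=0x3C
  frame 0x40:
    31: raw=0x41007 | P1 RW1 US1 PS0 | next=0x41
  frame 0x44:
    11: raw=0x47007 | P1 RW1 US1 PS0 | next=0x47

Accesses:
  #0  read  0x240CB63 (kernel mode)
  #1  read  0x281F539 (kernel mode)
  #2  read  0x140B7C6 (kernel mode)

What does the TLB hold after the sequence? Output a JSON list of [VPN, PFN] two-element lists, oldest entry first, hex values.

Per-access translation:
#0 VA=0x240CB63 (r,kernel):
  lvl0: tbl 0x35, slot 18 ⇒ 0x38007 (P1/RW1/US1/PS0)
  lvl1: tbl 0x38, slot 12 ⇒ 0x3C007 (P1/RW1/US1/PS0)
  ⇒ phys 0x3CB63  [2 reads]
#1 VA=0x281F539 (r,kernel):
  lvl0: tbl 0x35, slot 20 ⇒ 0x40007 (P1/RW1/US1/PS0)
  lvl1: tbl 0x40, slot 31 ⇒ 0x41007 (P1/RW1/US1/PS0)
  ⇒ phys 0x41539  [2 reads]
#2 VA=0x140B7C6 (r,kernel):
  lvl0: tbl 0x35, slot 10 ⇒ 0x44007 (P1/RW1/US1/PS0)
  lvl1: tbl 0x44, slot 11 ⇒ 0x47007 (P1/RW1/US1/PS0)
  ⇒ phys 0x477C6  [2 reads]

TLB: [["0x240C", "0x3C"], ["0x281F", "0x41"], ["0x140B", "0x47"]]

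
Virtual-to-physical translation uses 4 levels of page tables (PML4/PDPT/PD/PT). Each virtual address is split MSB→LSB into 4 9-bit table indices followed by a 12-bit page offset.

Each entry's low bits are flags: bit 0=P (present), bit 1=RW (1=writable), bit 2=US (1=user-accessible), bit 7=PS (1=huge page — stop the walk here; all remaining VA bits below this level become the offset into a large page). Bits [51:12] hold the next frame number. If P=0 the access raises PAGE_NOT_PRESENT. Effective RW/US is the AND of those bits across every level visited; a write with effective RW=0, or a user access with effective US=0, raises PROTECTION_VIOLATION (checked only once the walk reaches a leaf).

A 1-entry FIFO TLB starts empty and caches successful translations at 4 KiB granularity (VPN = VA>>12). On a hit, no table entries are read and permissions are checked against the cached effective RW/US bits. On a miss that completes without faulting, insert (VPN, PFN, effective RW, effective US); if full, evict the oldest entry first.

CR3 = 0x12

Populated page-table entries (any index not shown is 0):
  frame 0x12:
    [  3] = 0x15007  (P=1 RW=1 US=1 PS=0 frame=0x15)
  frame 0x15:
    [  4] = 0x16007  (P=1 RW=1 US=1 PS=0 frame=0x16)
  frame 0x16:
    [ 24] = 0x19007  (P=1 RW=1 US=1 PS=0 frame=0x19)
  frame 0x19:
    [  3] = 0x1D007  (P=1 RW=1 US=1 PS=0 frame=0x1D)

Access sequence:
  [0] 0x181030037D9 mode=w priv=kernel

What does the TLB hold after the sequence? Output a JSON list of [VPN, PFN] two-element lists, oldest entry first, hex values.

Per-access translation:
#0 VA=0x181030037D9 (w,kernel):
  lvl0: tbl 0x12, slot 3 ⇒ 0x15007 (P1/RW1/US1/PS0)
  lvl1: tbl 0x15, slot 4 ⇒ 0x16007 (P1/RW1/US1/PS0)
  lvl2: tbl 0x16, slot 24 ⇒ 0x19007 (P1/RW1/US1/PS0)
  lvl3: tbl 0x19, slot 3 ⇒ 0x1D007 (P1/RW1/US1/PS0)
  ⇒ phys 0x1D7D9  [4 reads]

TLB: [["0x18103003", "0x1D"]]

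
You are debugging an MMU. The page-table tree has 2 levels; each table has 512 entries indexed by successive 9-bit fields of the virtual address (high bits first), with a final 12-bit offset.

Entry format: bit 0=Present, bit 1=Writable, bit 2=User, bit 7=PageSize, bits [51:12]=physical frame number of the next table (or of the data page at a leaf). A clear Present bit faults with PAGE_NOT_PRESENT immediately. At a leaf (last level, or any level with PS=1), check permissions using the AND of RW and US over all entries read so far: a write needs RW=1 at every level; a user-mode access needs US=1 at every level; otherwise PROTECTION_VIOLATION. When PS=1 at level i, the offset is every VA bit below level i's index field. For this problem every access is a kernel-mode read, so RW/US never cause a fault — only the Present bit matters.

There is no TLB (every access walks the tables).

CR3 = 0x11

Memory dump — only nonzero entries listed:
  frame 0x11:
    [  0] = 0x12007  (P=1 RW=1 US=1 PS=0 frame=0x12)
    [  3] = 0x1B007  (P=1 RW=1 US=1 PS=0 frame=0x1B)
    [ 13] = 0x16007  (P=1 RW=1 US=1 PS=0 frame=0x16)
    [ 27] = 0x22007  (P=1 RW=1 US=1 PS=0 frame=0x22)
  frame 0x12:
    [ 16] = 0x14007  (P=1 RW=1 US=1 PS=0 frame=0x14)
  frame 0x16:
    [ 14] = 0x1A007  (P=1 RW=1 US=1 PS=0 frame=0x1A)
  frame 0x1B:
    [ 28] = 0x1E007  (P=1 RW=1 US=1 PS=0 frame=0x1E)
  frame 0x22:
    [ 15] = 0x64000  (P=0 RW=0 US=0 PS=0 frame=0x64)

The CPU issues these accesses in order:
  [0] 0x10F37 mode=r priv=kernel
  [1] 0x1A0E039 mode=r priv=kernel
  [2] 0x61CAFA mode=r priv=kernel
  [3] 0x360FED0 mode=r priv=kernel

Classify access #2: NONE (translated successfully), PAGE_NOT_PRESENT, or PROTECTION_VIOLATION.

Walk each access:
#0 VA=0x10F37 (r,kernel):
  [0] read 0x11 idx=0: raw=0x12007 flags P=1 W=1 U=1 S=0
  [1] read 0x12 idx=16: raw=0x14007 flags P=1 W=1 U=1 S=0
  ✓ 0x14F37  — 2 lookups
#1 VA=0x1A0E039 (r,kernel):
  [0] read 0x11 idx=13: raw=0x16007 flags P=1 W=1 U=1 S=0
  [1] read 0x16 idx=14: raw=0x1A007 flags P=1 W=1 U=1 S=0
  ✓ 0x1A039  — 2 lookups
#2 VA=0x61CAFA (r,kernel):
  [0] read 0x11 idx=3: raw=0x1B007 flags P=1 W=1 U=1 S=0
  [1] read 0x1B idx=28: raw=0x1E007 flags P=1 W=1 U=1 S=0
  ✓ 0x1EAFA  — 2 lookups
#3 VA=0x360FED0 (r,kernel):
  [0] read 0x11 idx=27: raw=0x22007 flags P=1 W=1 U=1 S=0
  [1] read 0x22 idx=15: raw=0x64000 flags P=0 W=0 U=0 S=0
  → PAGE_NOT_PRESENT  (2 entries read)

Access #2 fault: NONE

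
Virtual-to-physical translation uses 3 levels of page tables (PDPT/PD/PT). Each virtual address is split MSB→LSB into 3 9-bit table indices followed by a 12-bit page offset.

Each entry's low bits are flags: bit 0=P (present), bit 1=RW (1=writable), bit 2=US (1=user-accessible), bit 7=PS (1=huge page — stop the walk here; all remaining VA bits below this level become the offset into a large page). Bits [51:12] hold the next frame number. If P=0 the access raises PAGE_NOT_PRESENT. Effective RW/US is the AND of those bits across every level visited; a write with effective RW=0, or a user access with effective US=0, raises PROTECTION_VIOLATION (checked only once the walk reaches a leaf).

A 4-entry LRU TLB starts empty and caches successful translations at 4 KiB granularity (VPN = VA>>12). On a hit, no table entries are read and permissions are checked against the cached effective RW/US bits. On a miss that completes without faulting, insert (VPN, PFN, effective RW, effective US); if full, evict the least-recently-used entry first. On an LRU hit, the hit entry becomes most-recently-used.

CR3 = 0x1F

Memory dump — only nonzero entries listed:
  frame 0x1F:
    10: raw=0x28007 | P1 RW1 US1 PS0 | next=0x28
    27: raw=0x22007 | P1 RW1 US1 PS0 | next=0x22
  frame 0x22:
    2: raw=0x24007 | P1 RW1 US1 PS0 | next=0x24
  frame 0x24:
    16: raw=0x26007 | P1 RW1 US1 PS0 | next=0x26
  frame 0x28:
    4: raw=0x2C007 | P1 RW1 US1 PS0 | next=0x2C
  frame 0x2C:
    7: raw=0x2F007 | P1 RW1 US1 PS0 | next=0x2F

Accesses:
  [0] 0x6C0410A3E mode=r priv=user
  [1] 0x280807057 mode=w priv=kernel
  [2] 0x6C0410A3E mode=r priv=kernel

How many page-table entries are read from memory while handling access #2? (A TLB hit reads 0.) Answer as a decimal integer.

Trace:
#0 VA=0x6C0410A3E (r,user):
  L0: frame=0x1F idx=27 entry=0x22007 [P=1 RW=1 US=1 PS=0]
  L1: frame=0x22 idx=2 entry=0x24007 [P=1 RW=1 US=1 PS=0]
  L2: frame=0x24 idx=16 entry=0x26007 [P=1 RW=1 US=1 PS=0]
  ✓ 0x26A3E  — 3 lookups
#1 VA=0x280807057 (w,kernel):
  L0: frame=0x1F idx=10 entry=0x28007 [P=1 RW=1 US=1 PS=0]
  L1: frame=0x28 idx=4 entry=0x2C007 [P=1 RW=1 US=1 PS=0]
  L2: frame=0x2C idx=7 entry=0x2F007 [P=1 RW=1 US=1 PS=0]
  ✓ 0x2F057  — 3 lookups
#2 VA=0x6C0410A3E (r,kernel):
  TLB hit vpn=0x6C0410 → PA=0x26A3E

Entries read for #2: 0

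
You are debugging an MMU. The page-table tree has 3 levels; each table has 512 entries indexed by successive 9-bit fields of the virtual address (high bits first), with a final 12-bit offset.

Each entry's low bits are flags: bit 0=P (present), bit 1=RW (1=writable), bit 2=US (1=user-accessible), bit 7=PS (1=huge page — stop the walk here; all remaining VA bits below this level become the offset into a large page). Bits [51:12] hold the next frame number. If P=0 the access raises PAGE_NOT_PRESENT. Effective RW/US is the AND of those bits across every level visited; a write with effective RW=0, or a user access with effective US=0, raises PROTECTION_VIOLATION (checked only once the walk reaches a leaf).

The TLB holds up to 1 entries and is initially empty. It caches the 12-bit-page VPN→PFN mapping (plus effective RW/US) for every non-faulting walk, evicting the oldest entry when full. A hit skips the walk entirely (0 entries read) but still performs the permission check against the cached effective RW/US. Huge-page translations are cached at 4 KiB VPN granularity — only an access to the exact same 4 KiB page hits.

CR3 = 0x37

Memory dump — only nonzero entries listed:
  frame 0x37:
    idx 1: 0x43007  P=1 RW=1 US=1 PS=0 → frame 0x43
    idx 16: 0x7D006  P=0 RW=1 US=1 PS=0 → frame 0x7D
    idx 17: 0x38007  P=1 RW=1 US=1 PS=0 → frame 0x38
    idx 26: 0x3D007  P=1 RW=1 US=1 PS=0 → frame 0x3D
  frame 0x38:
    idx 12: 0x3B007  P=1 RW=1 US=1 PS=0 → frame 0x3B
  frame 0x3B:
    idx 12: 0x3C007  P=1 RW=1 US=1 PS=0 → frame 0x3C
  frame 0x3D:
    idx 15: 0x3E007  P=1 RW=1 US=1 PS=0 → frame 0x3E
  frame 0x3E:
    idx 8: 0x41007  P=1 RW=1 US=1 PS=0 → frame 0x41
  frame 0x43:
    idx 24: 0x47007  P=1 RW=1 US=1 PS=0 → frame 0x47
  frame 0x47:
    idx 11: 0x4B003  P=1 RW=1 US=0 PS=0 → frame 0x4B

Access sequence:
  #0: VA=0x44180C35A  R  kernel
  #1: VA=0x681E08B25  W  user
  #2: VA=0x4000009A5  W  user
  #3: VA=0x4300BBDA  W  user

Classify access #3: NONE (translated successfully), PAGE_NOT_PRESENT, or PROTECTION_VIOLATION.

Trace:
#0 VA=0x44180C35A (r,kernel):
  L0: frame=0x37 idx=17 entry=0x38007 [P=1 RW=1 US=1 PS=0]
  L1: frame=0x38 idx=12 entry=0x3B007 [P=1 RW=1 US=1 PS=0]
  L2: frame=0x3B idx=12 entry=0x3C007 [P=1 RW=1 US=1 PS=0]
  ✓ 0x3C35A  — 3 lookups
#1 VA=0x681E08B25 (w,user):
  L0: frame=0x37 idx=26 entry=0x3D007 [P=1 RW=1 US=1 PS=0]
  L1: frame=0x3D idx=15 entry=0x3E007 [P=1 RW=1 US=1 PS=0]
  L2: frame=0x3E idx=8 entry=0x41007 [P=1 RW=1 US=1 PS=0]
  ✓ 0x41B25  — 3 lookups
#2 VA=0x4000009A5 (w,user):
  L0: frame=0x37 idx=16 entry=0x7D006 [P=0 RW=1 US=1 PS=0]
  ⇒ fault: PAGE_NOT_PRESENT  — 1 lookups
#3 VA=0x4300BBDA (w,user):
  L0: frame=0x37 idx=1 entry=0x43007 [P=1 RW=1 US=1 PS=0]
  L1: frame=0x43 idx=24 entry=0x47007 [P=1 RW=1 US=1 PS=0]
  L2: frame=0x47 idx=11 entry=0x4B003 [P=1 RW=1 US=0 PS=0]
  ⇒ fault: PROTECTION_VIOLATION  — 3 lookups

Access #3 fault: PROTECTION_VIOLATION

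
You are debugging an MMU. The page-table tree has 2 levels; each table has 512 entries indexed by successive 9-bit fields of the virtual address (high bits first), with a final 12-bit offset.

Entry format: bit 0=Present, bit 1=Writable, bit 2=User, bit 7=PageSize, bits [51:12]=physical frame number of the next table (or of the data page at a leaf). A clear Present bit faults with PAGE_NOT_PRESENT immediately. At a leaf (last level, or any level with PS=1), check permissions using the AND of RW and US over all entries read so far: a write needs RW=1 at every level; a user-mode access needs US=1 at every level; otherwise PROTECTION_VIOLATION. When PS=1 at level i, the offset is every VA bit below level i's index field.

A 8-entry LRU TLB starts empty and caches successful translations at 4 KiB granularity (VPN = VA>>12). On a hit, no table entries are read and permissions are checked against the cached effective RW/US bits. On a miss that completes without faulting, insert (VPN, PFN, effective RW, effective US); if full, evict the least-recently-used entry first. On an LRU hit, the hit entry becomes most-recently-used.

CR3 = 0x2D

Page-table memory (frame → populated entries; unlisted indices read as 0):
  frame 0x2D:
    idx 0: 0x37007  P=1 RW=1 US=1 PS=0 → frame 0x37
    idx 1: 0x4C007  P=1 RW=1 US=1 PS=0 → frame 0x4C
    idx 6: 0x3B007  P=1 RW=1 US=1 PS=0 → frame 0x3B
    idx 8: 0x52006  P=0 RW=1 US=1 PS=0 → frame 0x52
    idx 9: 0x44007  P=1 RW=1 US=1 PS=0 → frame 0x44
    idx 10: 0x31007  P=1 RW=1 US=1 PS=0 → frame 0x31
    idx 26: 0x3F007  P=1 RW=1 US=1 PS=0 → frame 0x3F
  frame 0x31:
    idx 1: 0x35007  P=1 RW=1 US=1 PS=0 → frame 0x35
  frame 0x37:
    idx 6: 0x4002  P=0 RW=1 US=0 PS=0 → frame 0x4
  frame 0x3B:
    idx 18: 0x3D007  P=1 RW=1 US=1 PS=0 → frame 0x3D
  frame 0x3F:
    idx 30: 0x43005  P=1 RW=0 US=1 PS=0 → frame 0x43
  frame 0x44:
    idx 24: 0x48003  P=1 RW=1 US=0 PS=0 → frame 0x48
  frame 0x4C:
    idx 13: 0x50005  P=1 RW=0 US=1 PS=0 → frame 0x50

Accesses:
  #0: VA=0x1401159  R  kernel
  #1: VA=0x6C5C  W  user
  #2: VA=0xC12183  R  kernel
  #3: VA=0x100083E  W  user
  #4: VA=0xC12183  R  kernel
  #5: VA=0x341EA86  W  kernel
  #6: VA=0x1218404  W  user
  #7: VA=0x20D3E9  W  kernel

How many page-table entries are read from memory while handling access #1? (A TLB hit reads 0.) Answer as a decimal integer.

Trace:
#0 VA=0x1401159 (r,kernel):
  L0 @0x2D[10] → 0x31007  P=1,RW=1,US=1,PS=0
  L1 @0x31[1] → 0x35007  P=1,RW=1,US=1,PS=0
  ✓ 0x35159  — 2 lookups
#1 VA=0x6C5C (w,user):
  L0 @0x2D[0] → 0x37007  P=1,RW=1,US=1,PS=0
  L1 @0x37[6] → 0x4002  P=0,RW=1,US=0,PS=0
  ✗ PAGE_NOT_PRESENT  [2 reads]
#2 VA=0xC12183 (r,kernel):
  L0 @0x2D[6] → 0x3B007  P=1,RW=1,US=1,PS=0
  L1 @0x3B[18] → 0x3D007  P=1,RW=1,US=1,PS=0
  ✓ 0x3D183  — 2 lookups
#3 VA=0x100083E (w,user):
  L0 @0x2D[8] → 0x52006  P=0,RW=1,US=1,PS=0
  ✗ PAGE_NOT_PRESENT  [1 reads]
#4 VA=0xC12183 (r,kernel):
  TLB hit vpn=0xC12 → PA=0x3D183
#5 VA=0x341EA86 (w,kernel):
  L0 @0x2D[26] → 0x3F007  P=1,RW=1,US=1,PS=0
  L1 @0x3F[30] → 0x43005  P=1,RW=0,US=1,PS=0
  ✗ PROTECTION_VIOLATION  [2 reads]
#6 VA=0x1218404 (w,user):
  L0 @0x2D[9] → 0x44007  P=1,RW=1,US=1,PS=0
  L1 @0x44[24] → 0x48003  P=1,RW=1,US=0,PS=0
  ✗ PROTECTION_VIOLATION  [2 reads]
#7 VA=0x20D3E9 (w,kernel):
  L0 @0x2D[1] → 0x4C007  P=1,RW=1,US=1,PS=0
  L1 @0x4C[13] → 0x50005  P=1,RW=0,US=1,PS=0
  ✗ PROTECTION_VIOLATION  [2 reads]

Entries read for #1: 2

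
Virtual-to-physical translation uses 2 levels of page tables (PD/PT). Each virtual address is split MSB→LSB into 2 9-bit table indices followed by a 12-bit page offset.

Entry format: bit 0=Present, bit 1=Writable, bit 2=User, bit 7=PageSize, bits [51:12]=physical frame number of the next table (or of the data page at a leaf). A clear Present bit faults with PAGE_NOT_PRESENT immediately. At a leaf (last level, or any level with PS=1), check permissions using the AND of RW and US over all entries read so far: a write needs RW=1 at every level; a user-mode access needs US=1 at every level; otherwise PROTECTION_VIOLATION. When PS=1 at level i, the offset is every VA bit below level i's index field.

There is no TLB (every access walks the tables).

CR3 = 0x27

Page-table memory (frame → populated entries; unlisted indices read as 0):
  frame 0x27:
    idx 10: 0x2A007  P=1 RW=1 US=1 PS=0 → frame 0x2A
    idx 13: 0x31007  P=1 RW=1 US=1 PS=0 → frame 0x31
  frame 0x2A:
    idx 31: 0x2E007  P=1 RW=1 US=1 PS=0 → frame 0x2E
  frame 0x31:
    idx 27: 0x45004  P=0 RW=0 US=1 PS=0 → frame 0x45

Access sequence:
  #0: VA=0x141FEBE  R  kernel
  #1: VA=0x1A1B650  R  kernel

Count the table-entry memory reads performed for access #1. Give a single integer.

Per-access translation:
#0 VA=0x141FEBE (r,kernel):
  lvl0: tbl 0x27, slot 10 ⇒ 0x2A007 (P1/RW1/US1/PS0)
  lvl1: tbl 0x2A, slot 31 ⇒ 0x2E007 (P1/RW1/US1/PS0)
  → PA=0x2EEBE  (2 entries read)
#1 VA=0x1A1B650 (r,kernel):
  lvl0: tbl 0x27, slot 13 ⇒ 0x31007 (P1/RW1/US1/PS0)
  lvl1: tbl 0x31, slot 27 ⇒ 0x45004 (P0/RW0/US1/PS0)
  ⇒ fault: PAGE_NOT_PRESENT  — 2 lookups

Entries read for #1: 2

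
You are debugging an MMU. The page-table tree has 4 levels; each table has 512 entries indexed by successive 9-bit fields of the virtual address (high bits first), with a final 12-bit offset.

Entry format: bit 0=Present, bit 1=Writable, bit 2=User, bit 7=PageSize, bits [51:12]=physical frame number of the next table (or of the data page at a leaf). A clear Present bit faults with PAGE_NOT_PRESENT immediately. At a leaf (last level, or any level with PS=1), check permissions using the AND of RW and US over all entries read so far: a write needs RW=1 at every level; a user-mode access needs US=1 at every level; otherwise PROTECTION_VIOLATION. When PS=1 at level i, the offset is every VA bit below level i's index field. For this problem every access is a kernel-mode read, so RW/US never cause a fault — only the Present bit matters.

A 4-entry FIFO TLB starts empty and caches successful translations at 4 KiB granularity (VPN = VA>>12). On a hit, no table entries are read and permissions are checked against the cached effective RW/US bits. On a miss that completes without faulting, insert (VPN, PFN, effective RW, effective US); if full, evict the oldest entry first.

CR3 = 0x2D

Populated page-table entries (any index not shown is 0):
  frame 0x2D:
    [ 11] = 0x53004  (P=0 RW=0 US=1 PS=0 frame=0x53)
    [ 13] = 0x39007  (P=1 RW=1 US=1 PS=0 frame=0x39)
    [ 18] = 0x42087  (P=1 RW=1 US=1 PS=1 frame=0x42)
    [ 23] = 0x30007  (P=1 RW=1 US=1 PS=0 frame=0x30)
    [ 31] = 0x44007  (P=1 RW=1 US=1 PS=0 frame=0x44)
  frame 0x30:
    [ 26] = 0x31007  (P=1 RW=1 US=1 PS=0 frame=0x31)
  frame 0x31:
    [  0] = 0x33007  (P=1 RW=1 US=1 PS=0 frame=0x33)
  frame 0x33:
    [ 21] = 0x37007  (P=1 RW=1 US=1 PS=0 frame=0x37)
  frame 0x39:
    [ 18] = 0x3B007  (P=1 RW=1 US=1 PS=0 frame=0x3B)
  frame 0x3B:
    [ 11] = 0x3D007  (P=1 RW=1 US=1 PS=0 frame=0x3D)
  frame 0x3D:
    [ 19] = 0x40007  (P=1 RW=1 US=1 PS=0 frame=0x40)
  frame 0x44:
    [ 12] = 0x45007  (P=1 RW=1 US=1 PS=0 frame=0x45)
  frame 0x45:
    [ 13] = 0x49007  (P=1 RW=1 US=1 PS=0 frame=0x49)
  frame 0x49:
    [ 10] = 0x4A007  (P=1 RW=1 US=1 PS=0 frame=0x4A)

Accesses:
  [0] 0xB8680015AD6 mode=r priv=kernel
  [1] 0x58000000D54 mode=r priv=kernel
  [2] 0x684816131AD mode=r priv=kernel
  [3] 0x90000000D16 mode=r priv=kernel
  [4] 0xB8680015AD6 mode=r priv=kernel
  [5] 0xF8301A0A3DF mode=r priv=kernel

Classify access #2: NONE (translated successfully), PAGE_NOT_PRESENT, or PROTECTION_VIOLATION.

Per-access translation:
#0 VA=0xB8680015AD6 (r,kernel):
  lvl0: tbl 0x2D, slot 23 ⇒ 0x30007 (P1/RW1/US1/PS0)
  lvl1: tbl 0x30, slot 26 ⇒ 0x31007 (P1/RW1/US1/PS0)
  lvl2: tbl 0x31, slot 0 ⇒ 0x33007 (P1/RW1/US1/PS0)
  lvl3: tbl 0x33, slot 21 ⇒ 0x37007 (P1/RW1/US1/PS0)
  → PA=0x37AD6  (4 entries read)
#1 VA=0x58000000D54 (r,kernel):
  lvl0: tbl 0x2D, slot 11 ⇒ 0x53004 (P0/RW0/US1/PS0)
  ✗ PAGE_NOT_PRESENT  [1 reads]
#2 VA=0x684816131AD (r,kernel):
  lvl0: tbl 0x2D, slot 13 ⇒ 0x39007 (P1/RW1/US1/PS0)
  lvl1: tbl 0x39, slot 18 ⇒ 0x3B007 (P1/RW1/US1/PS0)
  lvl2: tbl 0x3B, slot 11 ⇒ 0x3D007 (P1/RW1/US1/PS0)
  lvl3: tbl 0x3D, slot 19 ⇒ 0x40007 (P1/RW1/US1/PS0)
  → PA=0x401AD  (4 entries read)
#3 VA=0x90000000D16 (r,kernel):
  lvl0: tbl 0x2D, slot 18 ⇒ 0x42087 (P1/RW1/US1/PS1)
  → PA=0x42D16 (huge @L0)  (1 entries read)
#4 VA=0xB8680015AD6 (r,kernel):
  TLB hit vpn=0xB8680015 → PA=0x37AD6
#5 VA=0xF8301A0A3DF (r,kernel):
  lvl0: tbl 0x2D, slot 31 ⇒ 0x44007 (P1/RW1/US1/PS0)
  lvl1: tbl 0x44, slot 12 ⇒ 0x45007 (P1/RW1/US1/PS0)
  lvl2: tbl 0x45, slot 13 ⇒ 0x49007 (P1/RW1/US1/PS0)
  lvl3: tbl 0x49, slot 10 ⇒ 0x4A007 (P1/RW1/US1/PS0)
  → PA=0x4A3DF  (4 entries read)

Access #2 fault: NONE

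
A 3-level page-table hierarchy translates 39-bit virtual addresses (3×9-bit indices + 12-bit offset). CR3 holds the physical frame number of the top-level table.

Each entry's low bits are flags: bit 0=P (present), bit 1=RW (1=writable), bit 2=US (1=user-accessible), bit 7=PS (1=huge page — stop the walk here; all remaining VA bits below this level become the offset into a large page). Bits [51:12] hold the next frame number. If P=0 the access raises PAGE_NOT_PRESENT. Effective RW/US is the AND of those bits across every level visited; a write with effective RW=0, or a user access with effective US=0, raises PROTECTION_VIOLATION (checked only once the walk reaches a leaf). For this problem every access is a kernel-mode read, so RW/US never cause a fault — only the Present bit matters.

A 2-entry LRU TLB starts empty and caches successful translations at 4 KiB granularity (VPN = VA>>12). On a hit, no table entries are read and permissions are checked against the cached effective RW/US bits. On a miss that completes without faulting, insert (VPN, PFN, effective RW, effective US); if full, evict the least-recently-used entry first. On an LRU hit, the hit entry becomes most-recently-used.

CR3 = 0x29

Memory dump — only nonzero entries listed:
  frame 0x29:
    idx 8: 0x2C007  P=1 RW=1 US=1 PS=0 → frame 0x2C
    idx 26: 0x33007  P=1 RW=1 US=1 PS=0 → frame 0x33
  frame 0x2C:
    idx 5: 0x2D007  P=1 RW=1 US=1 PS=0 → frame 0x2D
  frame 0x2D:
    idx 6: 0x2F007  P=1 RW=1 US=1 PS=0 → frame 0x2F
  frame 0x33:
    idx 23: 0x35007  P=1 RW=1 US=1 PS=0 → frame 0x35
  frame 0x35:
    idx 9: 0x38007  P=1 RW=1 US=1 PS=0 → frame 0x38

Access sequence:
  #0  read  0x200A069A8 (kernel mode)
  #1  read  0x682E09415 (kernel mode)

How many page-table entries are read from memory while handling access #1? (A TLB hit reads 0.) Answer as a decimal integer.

Per-access translation:
#0 VA=0x200A069A8 (r,kernel):
  lvl0: tbl 0x29, slot 8 ⇒ 0x2C007 (P1/RW1/US1/PS0)
  lvl1: tbl 0x2C, slot 5 ⇒ 0x2D007 (P1/RW1/US1/PS0)
  lvl2: tbl 0x2D, slot 6 ⇒ 0x2F007 (P1/RW1/US1/PS0)
  ⇒ phys 0x2F9A8  [3 reads]
#1 VA=0x682E09415 (r,kernel):
  lvl0: tbl 0x29, slot 26 ⇒ 0x33007 (P1/RW1/US1/PS0)
  lvl1: tbl 0x33, slot 23 ⇒ 0x35007 (P1/RW1/US1/PS0)
  lvl2: tbl 0x35, slot 9 ⇒ 0x38007 (P1/RW1/US1/PS0)
  ⇒ phys 0x38415  [3 reads]

Entries read for #1: 3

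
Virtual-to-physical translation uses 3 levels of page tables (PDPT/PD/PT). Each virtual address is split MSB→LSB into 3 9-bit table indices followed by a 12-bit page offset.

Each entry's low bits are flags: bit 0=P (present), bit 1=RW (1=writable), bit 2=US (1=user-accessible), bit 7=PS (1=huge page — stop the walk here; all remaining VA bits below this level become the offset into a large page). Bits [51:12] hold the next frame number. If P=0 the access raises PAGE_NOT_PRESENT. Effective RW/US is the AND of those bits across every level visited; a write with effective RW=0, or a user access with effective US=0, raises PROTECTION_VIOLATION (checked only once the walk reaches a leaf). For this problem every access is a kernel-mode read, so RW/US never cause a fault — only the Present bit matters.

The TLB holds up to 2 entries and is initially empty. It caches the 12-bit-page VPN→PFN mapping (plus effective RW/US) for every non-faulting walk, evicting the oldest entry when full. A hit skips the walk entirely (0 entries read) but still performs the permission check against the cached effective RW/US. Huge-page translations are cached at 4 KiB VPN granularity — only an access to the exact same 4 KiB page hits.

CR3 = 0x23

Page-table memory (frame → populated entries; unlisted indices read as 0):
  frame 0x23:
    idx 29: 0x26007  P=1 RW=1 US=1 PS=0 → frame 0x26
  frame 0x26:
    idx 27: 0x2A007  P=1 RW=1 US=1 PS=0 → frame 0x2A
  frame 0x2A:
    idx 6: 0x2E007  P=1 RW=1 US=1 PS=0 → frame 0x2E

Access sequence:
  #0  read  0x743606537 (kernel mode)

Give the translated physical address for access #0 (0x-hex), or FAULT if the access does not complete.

Walk each access:
#0 VA=0x743606537 (r,kernel):
  lvl0: tbl 0x23, slot 29 ⇒ 0x26007 (P1/RW1/US1/PS0)
  lvl1: tbl 0x26, slot 27 ⇒ 0x2A007 (P1/RW1/US1/PS0)
  lvl2: tbl 0x2A, slot 6 ⇒ 0x2E007 (P1/RW1/US1/PS0)
  → PA=0x2E537  (3 entries read)

Access #0 PA: 0x2E537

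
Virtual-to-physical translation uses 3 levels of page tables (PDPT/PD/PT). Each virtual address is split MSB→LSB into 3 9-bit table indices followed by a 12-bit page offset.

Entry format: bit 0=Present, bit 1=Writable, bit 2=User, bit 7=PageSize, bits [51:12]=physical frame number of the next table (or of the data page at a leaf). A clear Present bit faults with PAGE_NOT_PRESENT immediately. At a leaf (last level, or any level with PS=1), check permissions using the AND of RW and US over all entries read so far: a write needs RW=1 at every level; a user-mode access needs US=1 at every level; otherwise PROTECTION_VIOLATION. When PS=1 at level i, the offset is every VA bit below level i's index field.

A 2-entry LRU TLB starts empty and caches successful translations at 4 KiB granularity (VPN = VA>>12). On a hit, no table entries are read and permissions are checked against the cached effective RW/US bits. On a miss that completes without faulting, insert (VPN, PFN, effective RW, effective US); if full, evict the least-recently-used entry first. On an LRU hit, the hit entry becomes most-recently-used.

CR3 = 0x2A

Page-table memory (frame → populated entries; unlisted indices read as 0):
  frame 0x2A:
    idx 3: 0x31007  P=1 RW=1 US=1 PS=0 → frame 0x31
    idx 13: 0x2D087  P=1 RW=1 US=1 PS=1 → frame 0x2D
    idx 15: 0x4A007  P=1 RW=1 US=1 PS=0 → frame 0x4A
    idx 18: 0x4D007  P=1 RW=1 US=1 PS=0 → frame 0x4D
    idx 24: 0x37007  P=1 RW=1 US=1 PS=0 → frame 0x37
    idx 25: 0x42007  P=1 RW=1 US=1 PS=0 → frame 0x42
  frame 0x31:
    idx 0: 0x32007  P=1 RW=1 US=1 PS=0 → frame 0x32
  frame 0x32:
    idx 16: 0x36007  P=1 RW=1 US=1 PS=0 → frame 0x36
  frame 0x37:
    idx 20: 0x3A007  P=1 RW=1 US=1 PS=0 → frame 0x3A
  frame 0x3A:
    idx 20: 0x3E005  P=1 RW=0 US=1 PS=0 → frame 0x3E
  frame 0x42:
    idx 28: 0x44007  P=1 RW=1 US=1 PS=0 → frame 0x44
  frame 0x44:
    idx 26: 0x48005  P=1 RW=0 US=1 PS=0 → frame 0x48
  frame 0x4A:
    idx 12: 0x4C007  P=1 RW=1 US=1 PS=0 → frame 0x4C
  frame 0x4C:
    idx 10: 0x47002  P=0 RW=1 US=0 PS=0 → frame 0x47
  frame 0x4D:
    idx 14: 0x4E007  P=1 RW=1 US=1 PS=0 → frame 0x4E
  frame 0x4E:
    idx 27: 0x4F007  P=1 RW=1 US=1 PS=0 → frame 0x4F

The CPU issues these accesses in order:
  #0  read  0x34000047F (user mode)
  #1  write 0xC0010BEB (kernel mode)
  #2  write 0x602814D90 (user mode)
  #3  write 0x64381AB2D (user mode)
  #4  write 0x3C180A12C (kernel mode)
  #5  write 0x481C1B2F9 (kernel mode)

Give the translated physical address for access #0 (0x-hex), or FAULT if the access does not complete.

Trace:
#0 VA=0x34000047F (r,user):
  L0 @0x2A[13] → 0x2D087  P=1,RW=1,US=1,PS=1
  ✓ 0x2D47F (huge @L0)  — 1 lookups
#1 VA=0xC0010BEB (w,kernel):
  L0 @0x2A[3] → 0x31007  P=1,RW=1,US=1,PS=0
  L1 @0x31[0] → 0x32007  P=1,RW=1,US=1,PS=0
  L2 @0x32[16] → 0x36007  P=1,RW=1,US=1,PS=0
  ✓ 0x36BEB  — 3 lookups
#2 VA=0x602814D90 (w,user):
  L0 @0x2A[24] → 0x37007  P=1,RW=1,US=1,PS=0
  L1 @0x37[20] → 0x3A007  P=1,RW=1,US=1,PS=0
  L2 @0x3A[20] → 0x3E005  P=1,RW=0,US=1,PS=0
  ✗ PROTECTION_VIOLATION  [3 reads]
#3 VA=0x64381AB2D (w,user):
  L0 @0x2A[25] → 0x42007  P=1,RW=1,US=1,PS=0
  L1 @0x42[28] → 0x44007  P=1,RW=1,US=1,PS=0
  L2 @0x44[26] → 0x48005  P=1,RW=0,US=1,PS=0
  ✗ PROTECTION_VIOLATION  [3 reads]
#4 VA=0x3C180A12C (w,kernel):
  L0 @0x2A[15] → 0x4A007  P=1,RW=1,US=1,PS=0
  L1 @0x4A[12] → 0x4C007  P=1,RW=1,US=1,PS=0
  L2 @0x4C[10] → 0x47002  P=0,RW=1,US=0,PS=0
  ✗ PAGE_NOT_PRESENT  [3 reads]
#5 VA=0x481C1B2F9 (w,kernel):
  L0 @0x2A[18] → 0x4D007  P=1,RW=1,US=1,PS=0
  L1 @0x4D[14] → 0x4E007  P=1,RW=1,US=1,PS=0
  L2 @0x4E[27] → 0x4F007  P=1,RW=1,US=1,PS=0
  ✓ 0x4F2F9  — 3 lookups

Access #0 PA: 0x2D47F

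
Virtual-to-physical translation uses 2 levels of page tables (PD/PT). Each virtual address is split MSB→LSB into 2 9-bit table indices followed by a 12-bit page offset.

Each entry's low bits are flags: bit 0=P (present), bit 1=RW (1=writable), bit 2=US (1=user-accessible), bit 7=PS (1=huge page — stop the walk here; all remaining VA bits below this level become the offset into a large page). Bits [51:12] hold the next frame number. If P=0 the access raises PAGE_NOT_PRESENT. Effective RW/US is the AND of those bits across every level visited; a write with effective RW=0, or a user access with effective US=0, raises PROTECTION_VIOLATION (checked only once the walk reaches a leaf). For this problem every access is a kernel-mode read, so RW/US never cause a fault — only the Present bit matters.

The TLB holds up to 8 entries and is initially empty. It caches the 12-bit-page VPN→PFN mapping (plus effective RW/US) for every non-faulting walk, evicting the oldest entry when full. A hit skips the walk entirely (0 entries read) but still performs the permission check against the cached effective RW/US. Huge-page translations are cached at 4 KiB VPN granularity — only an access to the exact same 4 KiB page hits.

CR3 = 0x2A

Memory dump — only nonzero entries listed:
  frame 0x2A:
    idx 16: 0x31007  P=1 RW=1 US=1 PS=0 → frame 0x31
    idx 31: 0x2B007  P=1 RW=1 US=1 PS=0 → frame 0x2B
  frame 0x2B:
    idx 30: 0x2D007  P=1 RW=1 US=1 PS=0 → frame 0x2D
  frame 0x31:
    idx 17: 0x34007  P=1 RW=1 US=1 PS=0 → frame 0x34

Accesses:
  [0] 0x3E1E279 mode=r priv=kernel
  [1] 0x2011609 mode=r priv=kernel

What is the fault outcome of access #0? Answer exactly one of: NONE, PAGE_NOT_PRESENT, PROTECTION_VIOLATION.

Trace:
#0 VA=0x3E1E279 (r,kernel):
  [0] read 0x2A idx=31: raw=0x2B007 flags P=1 W=1 U=1 S=0
  [1] read 0x2B idx=30: raw=0x2D007 flags P=1 W=1 U=1 S=0
  → PA=0x2D279  (2 entries read)
#1 VA=0x2011609 (r,kernel):
  [0] read 0x2A idx=16: raw=0x31007 flags P=1 W=1 U=1 S=0
  [1] read 0x31 idx=17: raw=0x34007 flags P=1 W=1 U=1 S=0
  → PA=0x34609  (2 entries read)

Access #0 fault: NONE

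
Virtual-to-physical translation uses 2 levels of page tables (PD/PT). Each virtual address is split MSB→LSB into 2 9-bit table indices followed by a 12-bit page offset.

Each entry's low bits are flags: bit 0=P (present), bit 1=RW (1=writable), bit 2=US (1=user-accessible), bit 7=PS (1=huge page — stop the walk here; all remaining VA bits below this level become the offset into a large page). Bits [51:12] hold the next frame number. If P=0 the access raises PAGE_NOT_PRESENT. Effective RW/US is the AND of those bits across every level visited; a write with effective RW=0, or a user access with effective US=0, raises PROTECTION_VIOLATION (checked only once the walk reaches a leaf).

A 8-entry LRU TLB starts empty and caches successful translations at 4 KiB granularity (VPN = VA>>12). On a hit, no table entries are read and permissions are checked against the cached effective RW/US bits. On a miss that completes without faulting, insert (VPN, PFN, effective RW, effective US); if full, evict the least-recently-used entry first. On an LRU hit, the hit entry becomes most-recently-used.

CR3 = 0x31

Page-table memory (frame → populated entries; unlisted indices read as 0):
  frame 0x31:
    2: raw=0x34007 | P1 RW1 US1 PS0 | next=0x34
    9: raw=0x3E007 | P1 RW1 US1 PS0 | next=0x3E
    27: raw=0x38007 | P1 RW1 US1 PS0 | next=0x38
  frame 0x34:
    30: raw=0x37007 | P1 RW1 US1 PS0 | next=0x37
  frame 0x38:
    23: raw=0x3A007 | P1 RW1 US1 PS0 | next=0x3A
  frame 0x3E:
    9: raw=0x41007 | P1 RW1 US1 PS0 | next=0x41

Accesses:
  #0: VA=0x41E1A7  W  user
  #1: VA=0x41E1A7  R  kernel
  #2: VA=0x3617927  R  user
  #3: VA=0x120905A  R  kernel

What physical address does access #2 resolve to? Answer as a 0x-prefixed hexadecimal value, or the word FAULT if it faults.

Walk each access:
#0 VA=0x41E1A7 (w,user):
  L0: frame=0x31 idx=2 entry=0x34007 [P=1 RW=1 US=1 PS=0]
  L1: frame=0x34 idx=30 entry=0x37007 [P=1 RW=1 US=1 PS=0]
  ⇒ phys 0x371A7  [2 reads]
#1 VA=0x41E1A7 (r,kernel):
  TLB hit vpn=0x41E → PA=0x371A7
#2 VA=0x3617927 (r,user):
  L0: frame=0x31 idx=27 entry=0x38007 [P=1 RW=1 US=1 PS=0]
  L1: frame=0x38 idx=23 entry=0x3A007 [P=1 RW=1 US=1 PS=0]
  ⇒ phys 0x3A927  [2 reads]
#3 VA=0x120905A (r,kernel):
  L0: frame=0x31 idx=9 entry=0x3E007 [P=1 RW=1 US=1 PS=0]
  L1: frame=0x3E idx=9 entry=0x41007 [P=1 RW=1 US=1 PS=0]
  ⇒ phys 0x4105A  [2 reads]

Access #2 PA: 0x3A927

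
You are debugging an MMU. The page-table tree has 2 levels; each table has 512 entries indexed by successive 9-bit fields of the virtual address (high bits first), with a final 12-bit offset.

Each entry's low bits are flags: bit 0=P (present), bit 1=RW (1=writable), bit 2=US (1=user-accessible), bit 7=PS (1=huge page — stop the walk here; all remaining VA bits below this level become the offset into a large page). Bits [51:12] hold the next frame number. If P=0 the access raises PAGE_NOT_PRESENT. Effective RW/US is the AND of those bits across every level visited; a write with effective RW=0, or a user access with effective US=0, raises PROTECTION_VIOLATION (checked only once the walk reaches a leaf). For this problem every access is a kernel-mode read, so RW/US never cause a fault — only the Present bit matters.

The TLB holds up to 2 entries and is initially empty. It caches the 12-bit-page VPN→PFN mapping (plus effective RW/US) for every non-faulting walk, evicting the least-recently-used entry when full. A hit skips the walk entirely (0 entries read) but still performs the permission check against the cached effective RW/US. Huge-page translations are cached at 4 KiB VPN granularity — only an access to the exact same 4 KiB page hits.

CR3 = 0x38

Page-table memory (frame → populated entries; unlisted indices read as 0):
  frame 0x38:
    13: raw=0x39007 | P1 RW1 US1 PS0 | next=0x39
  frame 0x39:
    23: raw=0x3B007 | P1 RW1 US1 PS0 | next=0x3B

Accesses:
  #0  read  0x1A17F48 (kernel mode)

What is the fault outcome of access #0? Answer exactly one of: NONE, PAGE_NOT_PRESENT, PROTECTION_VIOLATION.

Walk each access:
#0 VA=0x1A17F48 (r,kernel):
  lvl0: tbl 0x38, slot 13 ⇒ 0x39007 (P1/RW1/US1/PS0)
  lvl1: tbl 0x39, slot 23 ⇒ 0x3B007 (P1/RW1/US1/PS0)
  → PA=0x3BF48  (2 entries read)

Access #0 fault: NONE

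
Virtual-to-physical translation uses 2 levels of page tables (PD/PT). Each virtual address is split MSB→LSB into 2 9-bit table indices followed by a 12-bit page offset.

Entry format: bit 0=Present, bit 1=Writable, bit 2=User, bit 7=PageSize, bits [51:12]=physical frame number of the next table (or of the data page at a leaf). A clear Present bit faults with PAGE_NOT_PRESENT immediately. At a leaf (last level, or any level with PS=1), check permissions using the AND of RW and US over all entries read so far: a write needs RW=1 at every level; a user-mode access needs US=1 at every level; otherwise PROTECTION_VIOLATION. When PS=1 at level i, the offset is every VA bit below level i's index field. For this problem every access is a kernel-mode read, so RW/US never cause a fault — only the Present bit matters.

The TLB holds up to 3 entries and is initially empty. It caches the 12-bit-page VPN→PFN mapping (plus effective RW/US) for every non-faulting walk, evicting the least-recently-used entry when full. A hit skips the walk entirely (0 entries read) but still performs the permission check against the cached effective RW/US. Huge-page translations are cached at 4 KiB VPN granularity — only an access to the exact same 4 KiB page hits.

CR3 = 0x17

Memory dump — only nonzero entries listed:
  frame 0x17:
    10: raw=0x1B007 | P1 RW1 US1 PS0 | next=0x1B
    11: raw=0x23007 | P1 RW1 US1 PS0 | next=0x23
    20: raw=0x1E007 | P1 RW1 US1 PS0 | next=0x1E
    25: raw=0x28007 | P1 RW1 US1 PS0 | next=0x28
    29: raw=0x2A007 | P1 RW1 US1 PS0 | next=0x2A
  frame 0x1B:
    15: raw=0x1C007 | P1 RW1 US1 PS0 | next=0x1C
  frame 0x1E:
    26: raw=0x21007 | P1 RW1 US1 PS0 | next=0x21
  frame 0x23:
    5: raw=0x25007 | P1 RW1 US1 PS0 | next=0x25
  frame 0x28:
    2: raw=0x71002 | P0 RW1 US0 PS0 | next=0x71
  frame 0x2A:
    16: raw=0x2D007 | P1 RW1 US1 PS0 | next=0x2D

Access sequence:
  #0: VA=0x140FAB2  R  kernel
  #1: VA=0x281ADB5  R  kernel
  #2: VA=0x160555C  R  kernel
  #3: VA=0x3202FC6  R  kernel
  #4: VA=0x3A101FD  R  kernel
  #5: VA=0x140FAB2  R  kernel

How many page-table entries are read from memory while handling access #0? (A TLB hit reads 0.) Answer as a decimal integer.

Walk each access:
#0 VA=0x140FAB2 (r,kernel):
  [0] read 0x17 idx=10: raw=0x1B007 flags P=1 W=1 U=1 S=0
  [1] read 0x1B idx=15: raw=0x1C007 flags P=1 W=1 U=1 S=0
  ⇒ phys 0x1CAB2  [2 reads]
#1 VA=0x281ADB5 (r,kernel):
  [0] read 0x17 idx=20: raw=0x1E007 flags P=1 W=1 U=1 S=0
  [1] read 0x1E idx=26: raw=0x21007 flags P=1 W=1 U=1 S=0
  ⇒ phys 0x21DB5  [2 reads]
#2 VA=0x160555C (r,kernel):
  [0] read 0x17 idx=11: raw=0x23007 flags P=1 W=1 U=1 S=0
  [1] read 0x23 idx=5: raw=0x25007 flags P=1 W=1 U=1 S=0
  ⇒ phys 0x2555C  [2 reads]
#3 VA=0x3202FC6 (r,kernel):
  [0] read 0x17 idx=25: raw=0x28007 flags P=1 W=1 U=1 S=0
  [1] read 0x28 idx=2: raw=0x71002 flags P=0 W=1 U=0 S=0
  ✗ PAGE_NOT_PRESENT  [2 reads]
#4 VA=0x3A101FD (r,kernel):
  [0] read 0x17 idx=29: raw=0x2A007 flags P=1 W=1 U=1 S=0
  [1] read 0x2A idx=16: raw=0x2D007 flags P=1 W=1 U=1 S=0
  ⇒ phys 0x2D1FD  [2 reads]
#5 VA=0x140FAB2 (r,kernel):
  [0] read 0x17 idx=10: raw=0x1B007 flags P=1 W=1 U=1 S=0
  [1] read 0x1B idx=15: raw=0x1C007 flags P=1 W=1 U=1 S=0
  ⇒ phys 0x1CAB2  [2 reads]

Entries read for #0: 2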